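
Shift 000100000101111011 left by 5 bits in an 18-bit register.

Original: 000100000101111011 (decimal 16763)
Shift left by 5 positions
Append 5 zeros on the right and drop the 5 high bits that overflow the 18-bit width
Result: 000010111101100000 (decimal 12128)
Equivalent: 16763 << 5 = 16763 × 2^5 = 536416, truncated to 18 bits = 12128



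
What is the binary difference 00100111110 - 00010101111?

Method 1 - Direct subtraction (column by column from the right: bit − bit − borrow-in; if negative, add 2 and borrow 1 from the next column):
borrow: 00100011110
        00100111110
-       00010101111
-------------------
        00010001111

Method 2 - Add two's complement:
Two's complement of 00010101111: invert → 11101010000, add 1 → 11101010001
  00100111110
+ 11101010001
-------------
 100010001111  (end carry out of the top bit = 1)
Discarding the end carry: 00010001111
Decimal check:
  00100111110 = 256 + 32 + 16 + 8 + 4 + 2 = 318
  00010101111 = 128 + 32 + 8 + 4 + 2 + 1 = 175
  318 - 175 = 143, and 00010001111 = 128 + 8 + 4 + 2 + 1 = 143 ✓



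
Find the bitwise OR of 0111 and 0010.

OR: 1 when either bit is 1
  0111
| 0010
------
  0111
Decimal: 7 | 2 = 7



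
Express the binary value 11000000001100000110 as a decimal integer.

Sum of powers of 2 for each 1-bit:
2^1 + 2^2 + 2^8 + 2^9 + 2^18 + 2^19
= 2 + 4 + 256 + 512 + 262144 + 524288
= 787206



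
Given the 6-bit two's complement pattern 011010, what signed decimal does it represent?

Binary: 011010
Sign bit: 0 (non-negative)
Read directly as an unsigned value:
011010 = 16 + 8 + 2 = 26
Value: 26



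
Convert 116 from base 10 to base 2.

Using repeated division by 2:
116 ÷ 2 = 58 remainder 0
58 ÷ 2 = 29 remainder 0
29 ÷ 2 = 14 remainder 1
14 ÷ 2 = 7 remainder 0
7 ÷ 2 = 3 remainder 1
3 ÷ 2 = 1 remainder 1
1 ÷ 2 = 0 remainder 1
Reading remainders bottom to top: 1110100



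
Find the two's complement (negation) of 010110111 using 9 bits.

Original: 010110111
Step 1 - Invert all bits: 101001000
Step 2 - Add 1: 101001001
Verification: 010110111 + 101001001 = 1000000000; discarding the end carry (carry out of the top bit) leaves the 9-bit value 000000000, as required for x + (-x)



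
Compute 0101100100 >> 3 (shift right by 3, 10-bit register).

Original: 0101100100 (decimal 356)
Shift right by 3 positions
Drop the 3 low bits; fill with zeros on the left
Result: 0000101100 (decimal 44)
Equivalent: 356 >> 3 = 356 ÷ 2^3 = 44



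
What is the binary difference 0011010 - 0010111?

Method 1 - Direct subtraction (column by column from the right: bit − bit − borrow-in; if negative, add 2 and borrow 1 from the next column):
borrow: 0001110
        0011010
-       0010111
---------------
        0000011

Method 2 - Add two's complement:
Two's complement of 0010111: invert → 1101000, add 1 → 1101001
  0011010
+ 1101001
---------
 10000011  (end carry out of the top bit = 1)
Discarding the end carry: 0000011
Decimal check:
  0011010 = 16 + 8 + 2 = 26
  0010111 = 16 + 4 + 2 + 1 = 23
  26 - 23 = 3, and 0000011 = 2 + 1 = 3 ✓



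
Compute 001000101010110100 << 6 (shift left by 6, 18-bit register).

Original: 001000101010110100 (decimal 35508)
Shift left by 6 positions
Append 6 zeros on the right and drop the 6 high bits that overflow the 18-bit width
Result: 101010110100000000 (decimal 175360)
Equivalent: 35508 << 6 = 35508 × 2^6 = 2272512, truncated to 18 bits = 175360



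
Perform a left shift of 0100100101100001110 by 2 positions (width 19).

Original: 0100100101100001110 (decimal 150286)
Shift left by 2 positions
Append 2 zeros on the right and drop the 2 high bits that overflow the 19-bit width
Result: 0010010110000111000 (decimal 76856)
Equivalent: 150286 << 2 = 150286 × 2^2 = 601144, truncated to 19 bits = 76856



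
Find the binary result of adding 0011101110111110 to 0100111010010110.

Add column by column from the right: bit + bit + carry-in; write the sum mod 2, carry 1 when the sum is 2 or 3.
carry:  1111111101111100
        0011101110111110
+       0100111010010110
------------------------
       01000101001010100
(the carry out of the leftmost column, 0, becomes the leading bit)
Decimal check:
  0011101110111110 = 8192 + 4096 + 2048 + 512 + 256 + 128 + 32 + 16 + 8 + 4 + 2 = 15294
  0100111010010110 = 16384 + 2048 + 1024 + 512 + 128 + 16 + 4 + 2 = 20118
  15294 + 20118 = 35412, and 01000101001010100 = 32768 + 2048 + 512 + 64 + 16 + 4 = 35412 ✓



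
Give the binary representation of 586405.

Using repeated division by 2:
586405 ÷ 2 = 293202 remainder 1
293202 ÷ 2 = 146601 remainder 0
146601 ÷ 2 = 73300 remainder 1
73300 ÷ 2 = 36650 remainder 0
36650 ÷ 2 = 18325 remainder 0
18325 ÷ 2 = 9162 remainder 1
9162 ÷ 2 = 4581 remainder 0
4581 ÷ 2 = 2290 remainder 1
2290 ÷ 2 = 1145 remainder 0
1145 ÷ 2 = 572 remainder 1
572 ÷ 2 = 286 remainder 0
286 ÷ 2 = 143 remainder 0
143 ÷ 2 = 71 remainder 1
71 ÷ 2 = 35 remainder 1
35 ÷ 2 = 17 remainder 1
17 ÷ 2 = 8 remainder 1
8 ÷ 2 = 4 remainder 0
4 ÷ 2 = 2 remainder 0
2 ÷ 2 = 1 remainder 0
1 ÷ 2 = 0 remainder 1
Reading remainders bottom to top: 10001111001010100101



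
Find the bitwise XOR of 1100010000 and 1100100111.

XOR: 1 when bits differ
  1100010000
^ 1100100111
------------
  0000110111
Decimal: 784 ^ 807 = 55



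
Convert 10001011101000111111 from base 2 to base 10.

Sum of powers of 2 for each 1-bit:
2^0 + 2^1 + 2^2 + 2^3 + 2^4 + 2^5 + 2^9 + 2^11 + 2^12 + 2^13 + 2^15 + 2^19
= 1 + 2 + 4 + 8 + 16 + 32 + 512 + 2048 + 4096 + 8192 + 32768 + 524288
= 571967



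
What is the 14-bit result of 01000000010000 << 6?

Original: 01000000010000 (decimal 4112)
Shift left by 6 positions
Append 6 zeros on the right and drop the 6 high bits that overflow the 14-bit width
Result: 00010000000000 (decimal 1024)
Equivalent: 4112 << 6 = 4112 × 2^6 = 263168, truncated to 14 bits = 1024



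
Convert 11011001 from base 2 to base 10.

Sum of powers of 2 for each 1-bit:
2^0 + 2^3 + 2^4 + 2^6 + 2^7
= 1 + 8 + 16 + 64 + 128
= 217



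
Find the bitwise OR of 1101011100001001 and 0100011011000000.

OR: 1 when either bit is 1
  1101011100001001
| 0100011011000000
------------------
  1101011111001001
Decimal: 55049 | 18112 = 55241



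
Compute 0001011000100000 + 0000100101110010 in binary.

Add column by column from the right: bit + bit + carry-in; write the sum mod 2, carry 1 when the sum is 2 or 3.
carry:  0000000011000000
        0001011000100000
+       0000100101110010
------------------------
       00001111110010010
(the carry out of the leftmost column, 0, becomes the leading bit)
Decimal check:
  0001011000100000 = 4096 + 1024 + 512 + 32 = 5664
  0000100101110010 = 2048 + 256 + 64 + 32 + 16 + 2 = 2418
  5664 + 2418 = 8082, and 00001111110010010 = 4096 + 2048 + 1024 + 512 + 256 + 128 + 16 + 2 = 8082 ✓



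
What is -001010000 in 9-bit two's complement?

Original: 001010000
Step 1 - Invert all bits: 110101111
Step 2 - Add 1: 110110000
Verification: 001010000 + 110110000 = 1000000000; discarding the end carry (carry out of the top bit) leaves the 9-bit value 000000000, as required for x + (-x)



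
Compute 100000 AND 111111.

AND: 1 only when both bits are 1
  100000
& 111111
--------
  100000
Decimal: 32 & 63 = 32



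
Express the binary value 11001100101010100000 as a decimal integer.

Sum of powers of 2 for each 1-bit:
2^5 + 2^7 + 2^9 + 2^11 + 2^14 + 2^15 + 2^18 + 2^19
= 32 + 128 + 512 + 2048 + 16384 + 32768 + 262144 + 524288
= 838304



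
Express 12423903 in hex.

Using repeated division by 16 (digits 10–15 are A–F):
12423903 ÷ 16 = 776493 remainder 15 (F)
776493 ÷ 16 = 48530 remainder 13 (D)
48530 ÷ 16 = 3033 remainder 2
3033 ÷ 16 = 189 remainder 9
189 ÷ 16 = 11 remainder 13 (D)
11 ÷ 16 = 0 remainder 11 (B)
Reading remainders bottom to top: BD92DF



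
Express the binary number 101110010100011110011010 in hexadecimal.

Group into 4-bit nibbles from right:
  1011 = B
  1001 = 9
  0100 = 4
  0111 = 7
  1001 = 9
  1010 = A
Result: B9479A



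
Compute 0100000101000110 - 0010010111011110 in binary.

Method 1 - Direct subtraction (column by column from the right: bit − bit − borrow-in; if negative, add 2 and borrow 1 from the next column):
borrow: 0111111111110000
        0100000101000110
-       0010010111011110
------------------------
        0001101101101000

Method 2 - Add two's complement:
Two's complement of 0010010111011110: invert → 1101101000100001, add 1 → 1101101000100010
  0100000101000110
+ 1101101000100010
------------------
 10001101101101000  (end carry out of the top bit = 1)
Discarding the end carry: 0001101101101000
Decimal check:
  0100000101000110 = 16384 + 256 + 64 + 4 + 2 = 16710
  0010010111011110 = 8192 + 1024 + 256 + 128 + 64 + 16 + 8 + 4 + 2 = 9694
  16710 - 9694 = 7016, and 0001101101101000 = 4096 + 2048 + 512 + 256 + 64 + 32 + 8 = 7016 ✓



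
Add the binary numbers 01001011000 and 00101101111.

Add column by column from the right: bit + bit + carry-in; write the sum mod 2, carry 1 when the sum is 2 or 3.
carry:  00011110000
        01001011000
+       00101101111
-------------------
       001111000111
(the carry out of the leftmost column, 0, becomes the leading bit)
Decimal check:
  01001011000 = 512 + 64 + 16 + 8 = 600
  00101101111 = 256 + 64 + 32 + 8 + 4 + 2 + 1 = 367
  600 + 367 = 967, and 001111000111 = 512 + 256 + 128 + 64 + 4 + 2 + 1 = 967 ✓



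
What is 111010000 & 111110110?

AND: 1 only when both bits are 1
  111010000
& 111110110
-----------
  111010000
Decimal: 464 & 502 = 464



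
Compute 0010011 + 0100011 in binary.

Add column by column from the right: bit + bit + carry-in; write the sum mod 2, carry 1 when the sum is 2 or 3.
carry:  0000110
        0010011
+       0100011
---------------
       00110110
(the carry out of the leftmost column, 0, becomes the leading bit)
Decimal check:
  0010011 = 16 + 2 + 1 = 19
  0100011 = 32 + 2 + 1 = 35
  19 + 35 = 54, and 00110110 = 32 + 16 + 4 + 2 = 54 ✓



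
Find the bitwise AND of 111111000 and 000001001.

AND: 1 only when both bits are 1
  111111000
& 000001001
-----------
  000001000
Decimal: 504 & 9 = 8



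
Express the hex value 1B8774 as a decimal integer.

Expand by place value (powers of 16):
Digit values: B = 11
1B8774 = 1 × 16^5 + 11 × 16^4 + 8 × 16^3 + 7 × 16^2 + 7 × 16^1 + 4 × 16^0
= 1 × 1048576 + 11 × 65536 + 8 × 4096 + 7 × 256 + 7 × 16 + 4 × 1
= 1048576 + 720896 + 32768 + 1792 + 112 + 4
= 1804148



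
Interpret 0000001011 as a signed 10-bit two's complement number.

Binary: 0000001011
Sign bit: 0 (non-negative)
Read directly as an unsigned value:
0000001011 = 8 + 2 + 1 = 11
Value: 11



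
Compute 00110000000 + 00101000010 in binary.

Add column by column from the right: bit + bit + carry-in; write the sum mod 2, carry 1 when the sum is 2 or 3.
carry:  01000000000
        00110000000
+       00101000010
-------------------
       001011000010
(the carry out of the leftmost column, 0, becomes the leading bit)
Decimal check:
  00110000000 = 256 + 128 = 384
  00101000010 = 256 + 64 + 2 = 322
  384 + 322 = 706, and 001011000010 = 512 + 128 + 64 + 2 = 706 ✓



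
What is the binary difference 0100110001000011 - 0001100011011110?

Method 1 - Direct subtraction (column by column from the right: bit − bit − borrow-in; if negative, add 2 and borrow 1 from the next column):
borrow: 0110011111111000
        0100110001000011
-       0001100011011110
------------------------
        0011001101100101

Method 2 - Add two's complement:
Two's complement of 0001100011011110: invert → 1110011100100001, add 1 → 1110011100100010
  0100110001000011
+ 1110011100100010
------------------
 10011001101100101  (end carry out of the top bit = 1)
Discarding the end carry: 0011001101100101
Decimal check:
  0100110001000011 = 16384 + 2048 + 1024 + 64 + 2 + 1 = 19523
  0001100011011110 = 4096 + 2048 + 128 + 64 + 16 + 8 + 4 + 2 = 6366
  19523 - 6366 = 13157, and 0011001101100101 = 8192 + 4096 + 512 + 256 + 64 + 32 + 4 + 1 = 13157 ✓



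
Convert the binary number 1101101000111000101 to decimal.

Sum of powers of 2 for each 1-bit:
2^0 + 2^2 + 2^6 + 2^7 + 2^8 + 2^12 + 2^14 + 2^15 + 2^17 + 2^18
= 1 + 4 + 64 + 128 + 256 + 4096 + 16384 + 32768 + 131072 + 262144
= 446917



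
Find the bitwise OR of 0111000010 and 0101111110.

OR: 1 when either bit is 1
  0111000010
| 0101111110
------------
  0111111110
Decimal: 450 | 382 = 510



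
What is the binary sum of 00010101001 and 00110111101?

Add column by column from the right: bit + bit + carry-in; write the sum mod 2, carry 1 when the sum is 2 or 3.
carry:  01101110010
        00010101001
+       00110111101
-------------------
       001001100110
(the carry out of the leftmost column, 0, becomes the leading bit)
Decimal check:
  00010101001 = 128 + 32 + 8 + 1 = 169
  00110111101 = 256 + 128 + 32 + 16 + 8 + 4 + 1 = 445
  169 + 445 = 614, and 001001100110 = 512 + 64 + 32 + 4 + 2 = 614 ✓



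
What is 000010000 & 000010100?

AND: 1 only when both bits are 1
  000010000
& 000010100
-----------
  000010000
Decimal: 16 & 20 = 16



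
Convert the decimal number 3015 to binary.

Using repeated division by 2:
3015 ÷ 2 = 1507 remainder 1
1507 ÷ 2 = 753 remainder 1
753 ÷ 2 = 376 remainder 1
376 ÷ 2 = 188 remainder 0
188 ÷ 2 = 94 remainder 0
94 ÷ 2 = 47 remainder 0
47 ÷ 2 = 23 remainder 1
23 ÷ 2 = 11 remainder 1
11 ÷ 2 = 5 remainder 1
5 ÷ 2 = 2 remainder 1
2 ÷ 2 = 1 remainder 0
1 ÷ 2 = 0 remainder 1
Reading remainders bottom to top: 101111000111



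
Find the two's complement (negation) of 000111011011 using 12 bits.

Original: 000111011011
Step 1 - Invert all bits: 111000100100
Step 2 - Add 1: 111000100101
Verification: 000111011011 + 111000100101 = 1000000000000; discarding the end carry (carry out of the top bit) leaves the 12-bit value 000000000000, as required for x + (-x)



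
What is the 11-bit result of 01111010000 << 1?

Original: 01111010000 (decimal 976)
Shift left by 1 position
Append 1 zero on the right
Result: 11110100000 (decimal 1952)
Equivalent: 976 << 1 = 976 × 2^1 = 1952



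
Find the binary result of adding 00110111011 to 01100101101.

Add column by column from the right: bit + bit + carry-in; write the sum mod 2, carry 1 when the sum is 2 or 3.
carry:  11001111110
        00110111011
+       01100101101
-------------------
       010011101000
(the carry out of the leftmost column, 0, becomes the leading bit)
Decimal check:
  00110111011 = 256 + 128 + 32 + 16 + 8 + 2 + 1 = 443
  01100101101 = 512 + 256 + 32 + 8 + 4 + 1 = 813
  443 + 813 = 1256, and 010011101000 = 1024 + 128 + 64 + 32 + 8 = 1256 ✓



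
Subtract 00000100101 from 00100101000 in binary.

Method 1 - Direct subtraction (column by column from the right: bit − bit − borrow-in; if negative, add 2 and borrow 1 from the next column):
borrow: 00000001110
        00100101000
-       00000100101
-------------------
        00100000011

Method 2 - Add two's complement:
Two's complement of 00000100101: invert → 11111011010, add 1 → 11111011011
  00100101000
+ 11111011011
-------------
 100100000011  (end carry out of the top bit = 1)
Discarding the end carry: 00100000011
Decimal check:
  00100101000 = 256 + 32 + 8 = 296
  00000100101 = 32 + 4 + 1 = 37
  296 - 37 = 259, and 00100000011 = 256 + 2 + 1 = 259 ✓



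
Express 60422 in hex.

Using repeated division by 16 (digits 10–15 are A–F):
60422 ÷ 16 = 3776 remainder 6
3776 ÷ 16 = 236 remainder 0
236 ÷ 16 = 14 remainder 12 (C)
14 ÷ 16 = 0 remainder 14 (E)
Reading remainders bottom to top: EC06



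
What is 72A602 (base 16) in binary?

Convert each hex digit to 4 bits:
  7 = 0111
  2 = 0010
  A = 1010
  6 = 0110
  0 = 0000
  2 = 0010
Concatenate: 011100101010011000000010



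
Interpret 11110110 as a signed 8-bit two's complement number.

Binary: 11110110
Sign bit: 1 (negative)
Invert: 00001001
Add 1:  00001010
Magnitude: 00001010 = 8 + 2 = 10
Value: -10



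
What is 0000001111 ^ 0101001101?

XOR: 1 when bits differ
  0000001111
^ 0101001101
------------
  0101000010
Decimal: 15 ^ 333 = 322



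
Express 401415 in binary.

Using repeated division by 2:
401415 ÷ 2 = 200707 remainder 1
200707 ÷ 2 = 100353 remainder 1
100353 ÷ 2 = 50176 remainder 1
50176 ÷ 2 = 25088 remainder 0
25088 ÷ 2 = 12544 remainder 0
12544 ÷ 2 = 6272 remainder 0
6272 ÷ 2 = 3136 remainder 0
3136 ÷ 2 = 1568 remainder 0
1568 ÷ 2 = 784 remainder 0
784 ÷ 2 = 392 remainder 0
392 ÷ 2 = 196 remainder 0
196 ÷ 2 = 98 remainder 0
98 ÷ 2 = 49 remainder 0
49 ÷ 2 = 24 remainder 1
24 ÷ 2 = 12 remainder 0
12 ÷ 2 = 6 remainder 0
6 ÷ 2 = 3 remainder 0
3 ÷ 2 = 1 remainder 1
1 ÷ 2 = 0 remainder 1
Reading remainders bottom to top: 1100010000000000111



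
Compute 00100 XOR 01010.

XOR: 1 when bits differ
  00100
^ 01010
-------
  01110
Decimal: 4 ^ 10 = 14



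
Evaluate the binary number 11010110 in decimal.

Sum of powers of 2 for each 1-bit:
2^1 + 2^2 + 2^4 + 2^6 + 2^7
= 2 + 4 + 16 + 64 + 128
= 214



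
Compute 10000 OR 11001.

OR: 1 when either bit is 1
  10000
| 11001
-------
  11001
Decimal: 16 | 25 = 25



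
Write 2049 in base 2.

Using repeated division by 2:
2049 ÷ 2 = 1024 remainder 1
1024 ÷ 2 = 512 remainder 0
512 ÷ 2 = 256 remainder 0
256 ÷ 2 = 128 remainder 0
128 ÷ 2 = 64 remainder 0
64 ÷ 2 = 32 remainder 0
32 ÷ 2 = 16 remainder 0
16 ÷ 2 = 8 remainder 0
8 ÷ 2 = 4 remainder 0
4 ÷ 2 = 2 remainder 0
2 ÷ 2 = 1 remainder 0
1 ÷ 2 = 0 remainder 1
Reading remainders bottom to top: 100000000001



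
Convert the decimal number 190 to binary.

Using repeated division by 2:
190 ÷ 2 = 95 remainder 0
95 ÷ 2 = 47 remainder 1
47 ÷ 2 = 23 remainder 1
23 ÷ 2 = 11 remainder 1
11 ÷ 2 = 5 remainder 1
5 ÷ 2 = 2 remainder 1
2 ÷ 2 = 1 remainder 0
1 ÷ 2 = 0 remainder 1
Reading remainders bottom to top: 10111110



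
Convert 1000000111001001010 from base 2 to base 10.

Sum of powers of 2 for each 1-bit:
2^1 + 2^3 + 2^6 + 2^9 + 2^10 + 2^11 + 2^18
= 2 + 8 + 64 + 512 + 1024 + 2048 + 262144
= 265802



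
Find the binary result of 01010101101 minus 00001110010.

Method 1 - Direct subtraction (column by column from the right: bit − bit − borrow-in; if negative, add 2 and borrow 1 from the next column):
borrow: 00011100100
        01010101101
-       00001110010
-------------------
        01000111011

Method 2 - Add two's complement:
Two's complement of 00001110010: invert → 11110001101, add 1 → 11110001110
  01010101101
+ 11110001110
-------------
 101000111011  (end carry out of the top bit = 1)
Discarding the end carry: 01000111011
Decimal check:
  01010101101 = 512 + 128 + 32 + 8 + 4 + 1 = 685
  00001110010 = 64 + 32 + 16 + 2 = 114
  685 - 114 = 571, and 01000111011 = 512 + 32 + 16 + 8 + 2 + 1 = 571 ✓



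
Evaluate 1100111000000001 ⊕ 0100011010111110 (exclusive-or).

XOR: 1 when bits differ
  1100111000000001
^ 0100011010111110
------------------
  1000100010111111
Decimal: 52737 ^ 18110 = 35007



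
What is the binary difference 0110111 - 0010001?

Method 1 - Direct subtraction (column by column from the right: bit − bit − borrow-in; if negative, add 2 and borrow 1 from the next column):
borrow: 0000000
        0110111
-       0010001
---------------
        0100110

Method 2 - Add two's complement:
Two's complement of 0010001: invert → 1101110, add 1 → 1101111
  0110111
+ 1101111
---------
 10100110  (end carry out of the top bit = 1)
Discarding the end carry: 0100110
Decimal check:
  0110111 = 32 + 16 + 4 + 2 + 1 = 55
  0010001 = 16 + 1 = 17
  55 - 17 = 38, and 0100110 = 32 + 4 + 2 = 38 ✓



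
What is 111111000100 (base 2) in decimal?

Sum of powers of 2 for each 1-bit:
2^2 + 2^6 + 2^7 + 2^8 + 2^9 + 2^10 + 2^11
= 4 + 64 + 128 + 256 + 512 + 1024 + 2048
= 4036



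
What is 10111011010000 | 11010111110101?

OR: 1 when either bit is 1
  10111011010000
| 11010111110101
----------------
  11111111110101
Decimal: 11984 | 13813 = 16373



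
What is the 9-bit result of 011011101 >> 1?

Original: 011011101 (decimal 221)
Shift right by 1 position
Drop the 1 low bit; fill with zero on the left
Result: 001101110 (decimal 110)
Equivalent: 221 >> 1 = 221 ÷ 2^1 = 110



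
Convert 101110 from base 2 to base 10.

Sum of powers of 2 for each 1-bit:
2^1 + 2^2 + 2^3 + 2^5
= 2 + 4 + 8 + 32
= 46



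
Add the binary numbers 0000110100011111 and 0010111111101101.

Add column by column from the right: bit + bit + carry-in; write the sum mod 2, carry 1 when the sum is 2 or 3.
carry:  0001111111111110
        0000110100011111
+       0010111111101101
------------------------
       00011110100001100
(the carry out of the leftmost column, 0, becomes the leading bit)
Decimal check:
  0000110100011111 = 2048 + 1024 + 256 + 16 + 8 + 4 + 2 + 1 = 3359
  0010111111101101 = 8192 + 2048 + 1024 + 512 + 256 + 128 + 64 + 32 + 8 + 4 + 1 = 12269
  3359 + 12269 = 15628, and 00011110100001100 = 8192 + 4096 + 2048 + 1024 + 256 + 8 + 4 = 15628 ✓



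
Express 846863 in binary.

Using repeated division by 2:
846863 ÷ 2 = 423431 remainder 1
423431 ÷ 2 = 211715 remainder 1
211715 ÷ 2 = 105857 remainder 1
105857 ÷ 2 = 52928 remainder 1
52928 ÷ 2 = 26464 remainder 0
26464 ÷ 2 = 13232 remainder 0
13232 ÷ 2 = 6616 remainder 0
6616 ÷ 2 = 3308 remainder 0
3308 ÷ 2 = 1654 remainder 0
1654 ÷ 2 = 827 remainder 0
827 ÷ 2 = 413 remainder 1
413 ÷ 2 = 206 remainder 1
206 ÷ 2 = 103 remainder 0
103 ÷ 2 = 51 remainder 1
51 ÷ 2 = 25 remainder 1
25 ÷ 2 = 12 remainder 1
12 ÷ 2 = 6 remainder 0
6 ÷ 2 = 3 remainder 0
3 ÷ 2 = 1 remainder 1
1 ÷ 2 = 0 remainder 1
Reading remainders bottom to top: 11001110110000001111



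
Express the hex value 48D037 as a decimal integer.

Expand by place value (powers of 16):
Digit values: D = 13
48D037 = 4 × 16^5 + 8 × 16^4 + 13 × 16^3 + 0 × 16^2 + 3 × 16^1 + 7 × 16^0
= 4 × 1048576 + 8 × 65536 + 13 × 4096 + 0 × 256 + 3 × 16 + 7 × 1
= 4194304 + 524288 + 53248 + 0 + 48 + 7
= 4771895



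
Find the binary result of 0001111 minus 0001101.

Method 1 - Direct subtraction (column by column from the right: bit − bit − borrow-in; if negative, add 2 and borrow 1 from the next column):
borrow: 0000000
        0001111
-       0001101
---------------
        0000010

Method 2 - Add two's complement:
Two's complement of 0001101: invert → 1110010, add 1 → 1110011
  0001111
+ 1110011
---------
 10000010  (end carry out of the top bit = 1)
Discarding the end carry: 0000010
Decimal check:
  0001111 = 8 + 4 + 2 + 1 = 15
  0001101 = 8 + 4 + 1 = 13
  15 - 13 = 2, and 0000010 = 2 ✓



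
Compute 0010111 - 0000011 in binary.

Method 1 - Direct subtraction (column by column from the right: bit − bit − borrow-in; if negative, add 2 and borrow 1 from the next column):
borrow: 0000000
        0010111
-       0000011
---------------
        0010100

Method 2 - Add two's complement:
Two's complement of 0000011: invert → 1111100, add 1 → 1111101
  0010111
+ 1111101
---------
 10010100  (end carry out of the top bit = 1)
Discarding the end carry: 0010100
Decimal check:
  0010111 = 16 + 4 + 2 + 1 = 23
  0000011 = 2 + 1 = 3
  23 - 3 = 20, and 0010100 = 16 + 4 = 20 ✓



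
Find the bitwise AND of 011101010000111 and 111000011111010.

AND: 1 only when both bits are 1
  011101010000111
& 111000011111010
-----------------
  011000010000010
Decimal: 14983 & 28922 = 12418



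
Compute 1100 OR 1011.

OR: 1 when either bit is 1
  1100
| 1011
------
  1111
Decimal: 12 | 11 = 15



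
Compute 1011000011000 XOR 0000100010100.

XOR: 1 when bits differ
  1011000011000
^ 0000100010100
---------------
  1011100001100
Decimal: 5656 ^ 276 = 5900



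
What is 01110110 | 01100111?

OR: 1 when either bit is 1
  01110110
| 01100111
----------
  01110111
Decimal: 118 | 103 = 119



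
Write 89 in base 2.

Using repeated division by 2:
89 ÷ 2 = 44 remainder 1
44 ÷ 2 = 22 remainder 0
22 ÷ 2 = 11 remainder 0
11 ÷ 2 = 5 remainder 1
5 ÷ 2 = 2 remainder 1
2 ÷ 2 = 1 remainder 0
1 ÷ 2 = 0 remainder 1
Reading remainders bottom to top: 1011001



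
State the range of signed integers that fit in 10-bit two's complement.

For 10-bit two's complement:
Minimum: -2^9 = -512
Maximum: 2^9 - 1 = 511



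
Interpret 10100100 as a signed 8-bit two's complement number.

Binary: 10100100
Sign bit: 1 (negative)
Invert: 01011011
Add 1:  01011100
Magnitude: 01011100 = 64 + 16 + 8 + 4 = 92
Value: -92



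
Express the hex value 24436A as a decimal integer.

Expand by place value (powers of 16):
Digit values: A = 10
24436A = 2 × 16^5 + 4 × 16^4 + 4 × 16^3 + 3 × 16^2 + 6 × 16^1 + 10 × 16^0
= 2 × 1048576 + 4 × 65536 + 4 × 4096 + 3 × 256 + 6 × 16 + 10 × 1
= 2097152 + 262144 + 16384 + 768 + 96 + 10
= 2376554



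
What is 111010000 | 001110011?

OR: 1 when either bit is 1
  111010000
| 001110011
-----------
  111110011
Decimal: 464 | 115 = 499



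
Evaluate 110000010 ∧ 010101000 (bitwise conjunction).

AND: 1 only when both bits are 1
  110000010
& 010101000
-----------
  010000000
Decimal: 386 & 168 = 128



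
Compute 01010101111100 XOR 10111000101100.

XOR: 1 when bits differ
  01010101111100
^ 10111000101100
----------------
  11101101010000
Decimal: 5500 ^ 11820 = 15184



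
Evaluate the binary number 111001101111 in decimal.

Sum of powers of 2 for each 1-bit:
2^0 + 2^1 + 2^2 + 2^3 + 2^5 + 2^6 + 2^9 + 2^10 + 2^11
= 1 + 2 + 4 + 8 + 32 + 64 + 512 + 1024 + 2048
= 3695



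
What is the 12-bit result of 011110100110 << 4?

Original: 011110100110 (decimal 1958)
Shift left by 4 positions
Append 4 zeros on the right and drop the 4 high bits that overflow the 12-bit width
Result: 101001100000 (decimal 2656)
Equivalent: 1958 << 4 = 1958 × 2^4 = 31328, truncated to 12 bits = 2656



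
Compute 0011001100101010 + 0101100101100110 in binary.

Add column by column from the right: bit + bit + carry-in; write the sum mod 2, carry 1 when the sum is 2 or 3.
carry:  1110011011011100
        0011001100101010
+       0101100101100110
------------------------
       01000110010010000
(the carry out of the leftmost column, 0, becomes the leading bit)
Decimal check:
  0011001100101010 = 8192 + 4096 + 512 + 256 + 32 + 8 + 2 = 13098
  0101100101100110 = 16384 + 4096 + 2048 + 256 + 64 + 32 + 4 + 2 = 22886
  13098 + 22886 = 35984, and 01000110010010000 = 32768 + 2048 + 1024 + 128 + 16 = 35984 ✓



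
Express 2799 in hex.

Using repeated division by 16 (digits 10–15 are A–F):
2799 ÷ 16 = 174 remainder 15 (F)
174 ÷ 16 = 10 remainder 14 (E)
10 ÷ 16 = 0 remainder 10 (A)
Reading remainders bottom to top: AEF



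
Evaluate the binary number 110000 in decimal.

Sum of powers of 2 for each 1-bit:
2^4 + 2^5
= 16 + 32
= 48



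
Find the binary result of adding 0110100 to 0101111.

Add column by column from the right: bit + bit + carry-in; write the sum mod 2, carry 1 when the sum is 2 or 3.
carry:  1111000
        0110100
+       0101111
---------------
       01100011
(the carry out of the leftmost column, 0, becomes the leading bit)
Decimal check:
  0110100 = 32 + 16 + 4 = 52
  0101111 = 32 + 8 + 4 + 2 + 1 = 47
  52 + 47 = 99, and 01100011 = 64 + 32 + 2 + 1 = 99 ✓



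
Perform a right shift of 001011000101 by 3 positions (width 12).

Original: 001011000101 (decimal 709)
Shift right by 3 positions
Drop the 3 low bits; fill with zeros on the left
Result: 000001011000 (decimal 88)
Equivalent: 709 >> 3 = 709 ÷ 2^3 = 88



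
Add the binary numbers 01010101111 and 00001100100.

Add column by column from the right: bit + bit + carry-in; write the sum mod 2, carry 1 when the sum is 2 or 3.
carry:  00111011000
        01010101111
+       00001100100
-------------------
       001100010011
(the carry out of the leftmost column, 0, becomes the leading bit)
Decimal check:
  01010101111 = 512 + 128 + 32 + 8 + 4 + 2 + 1 = 687
  00001100100 = 64 + 32 + 4 = 100
  687 + 100 = 787, and 001100010011 = 512 + 256 + 16 + 2 + 1 = 787 ✓



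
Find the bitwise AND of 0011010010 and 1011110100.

AND: 1 only when both bits are 1
  0011010010
& 1011110100
------------
  0011010000
Decimal: 210 & 756 = 208



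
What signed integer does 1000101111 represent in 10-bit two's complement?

Binary: 1000101111
Sign bit: 1 (negative)
Invert: 0111010000
Add 1:  0111010001
Magnitude: 0111010001 = 256 + 128 + 64 + 16 + 1 = 465
Value: -465



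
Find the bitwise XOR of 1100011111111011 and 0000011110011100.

XOR: 1 when bits differ
  1100011111111011
^ 0000011110011100
------------------
  1100000001100111
Decimal: 51195 ^ 1948 = 49255



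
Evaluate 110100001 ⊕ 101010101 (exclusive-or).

XOR: 1 when bits differ
  110100001
^ 101010101
-----------
  011110100
Decimal: 417 ^ 341 = 244



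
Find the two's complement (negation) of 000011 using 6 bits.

Original: 000011
Step 1 - Invert all bits: 111100
Step 2 - Add 1: 111101
Verification: 000011 + 111101 = 1000000; discarding the end carry (carry out of the top bit) leaves the 6-bit value 000000, as required for x + (-x)



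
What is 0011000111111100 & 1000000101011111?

AND: 1 only when both bits are 1
  0011000111111100
& 1000000101011111
------------------
  0000000101011100
Decimal: 12796 & 33119 = 348



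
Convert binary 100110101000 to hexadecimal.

Group into 4-bit nibbles from right:
  1001 = 9
  1010 = A
  1000 = 8
Result: 9A8



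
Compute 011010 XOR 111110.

XOR: 1 when bits differ
  011010
^ 111110
--------
  100100
Decimal: 26 ^ 62 = 36



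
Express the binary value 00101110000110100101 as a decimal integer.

Sum of powers of 2 for each 1-bit:
2^0 + 2^2 + 2^5 + 2^7 + 2^8 + 2^13 + 2^14 + 2^15 + 2^17
= 1 + 4 + 32 + 128 + 256 + 8192 + 16384 + 32768 + 131072
= 188837



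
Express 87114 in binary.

Using repeated division by 2:
87114 ÷ 2 = 43557 remainder 0
43557 ÷ 2 = 21778 remainder 1
21778 ÷ 2 = 10889 remainder 0
10889 ÷ 2 = 5444 remainder 1
5444 ÷ 2 = 2722 remainder 0
2722 ÷ 2 = 1361 remainder 0
1361 ÷ 2 = 680 remainder 1
680 ÷ 2 = 340 remainder 0
340 ÷ 2 = 170 remainder 0
170 ÷ 2 = 85 remainder 0
85 ÷ 2 = 42 remainder 1
42 ÷ 2 = 21 remainder 0
21 ÷ 2 = 10 remainder 1
10 ÷ 2 = 5 remainder 0
5 ÷ 2 = 2 remainder 1
2 ÷ 2 = 1 remainder 0
1 ÷ 2 = 0 remainder 1
Reading remainders bottom to top: 10101010001001010



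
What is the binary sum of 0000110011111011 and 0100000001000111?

Add column by column from the right: bit + bit + carry-in; write the sum mod 2, carry 1 when the sum is 2 or 3.
carry:  0000000111111110
        0000110011111011
+       0100000001000111
------------------------
       00100110101000010
(the carry out of the leftmost column, 0, becomes the leading bit)
Decimal check:
  0000110011111011 = 2048 + 1024 + 128 + 64 + 32 + 16 + 8 + 2 + 1 = 3323
  0100000001000111 = 16384 + 64 + 4 + 2 + 1 = 16455
  3323 + 16455 = 19778, and 00100110101000010 = 16384 + 2048 + 1024 + 256 + 64 + 2 = 19778 ✓



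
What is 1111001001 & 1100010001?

AND: 1 only when both bits are 1
  1111001001
& 1100010001
------------
  1100000001
Decimal: 969 & 785 = 769



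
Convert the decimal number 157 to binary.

Using repeated division by 2:
157 ÷ 2 = 78 remainder 1
78 ÷ 2 = 39 remainder 0
39 ÷ 2 = 19 remainder 1
19 ÷ 2 = 9 remainder 1
9 ÷ 2 = 4 remainder 1
4 ÷ 2 = 2 remainder 0
2 ÷ 2 = 1 remainder 0
1 ÷ 2 = 0 remainder 1
Reading remainders bottom to top: 10011101



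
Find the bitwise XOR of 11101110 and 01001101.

XOR: 1 when bits differ
  11101110
^ 01001101
----------
  10100011
Decimal: 238 ^ 77 = 163



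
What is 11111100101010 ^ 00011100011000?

XOR: 1 when bits differ
  11111100101010
^ 00011100011000
----------------
  11100000110010
Decimal: 16170 ^ 1816 = 14386



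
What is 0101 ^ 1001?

XOR: 1 when bits differ
  0101
^ 1001
------
  1100
Decimal: 5 ^ 9 = 12



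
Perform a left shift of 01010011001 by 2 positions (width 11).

Original: 01010011001 (decimal 665)
Shift left by 2 positions
Append 2 zeros on the right and drop the 2 high bits that overflow the 11-bit width
Result: 01001100100 (decimal 612)
Equivalent: 665 << 2 = 665 × 2^2 = 2660, truncated to 11 bits = 612



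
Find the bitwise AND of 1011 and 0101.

AND: 1 only when both bits are 1
  1011
& 0101
------
  0001
Decimal: 11 & 5 = 1



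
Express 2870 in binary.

Using repeated division by 2:
2870 ÷ 2 = 1435 remainder 0
1435 ÷ 2 = 717 remainder 1
717 ÷ 2 = 358 remainder 1
358 ÷ 2 = 179 remainder 0
179 ÷ 2 = 89 remainder 1
89 ÷ 2 = 44 remainder 1
44 ÷ 2 = 22 remainder 0
22 ÷ 2 = 11 remainder 0
11 ÷ 2 = 5 remainder 1
5 ÷ 2 = 2 remainder 1
2 ÷ 2 = 1 remainder 0
1 ÷ 2 = 0 remainder 1
Reading remainders bottom to top: 101100110110



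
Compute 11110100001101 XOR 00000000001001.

XOR: 1 when bits differ
  11110100001101
^ 00000000001001
----------------
  11110100000100
Decimal: 15629 ^ 9 = 15620



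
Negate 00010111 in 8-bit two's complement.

Original: 00010111
Step 1 - Invert all bits: 11101000
Step 2 - Add 1: 11101001
Verification: 00010111 + 11101001 = 100000000; discarding the end carry (carry out of the top bit) leaves the 8-bit value 00000000, as required for x + (-x)



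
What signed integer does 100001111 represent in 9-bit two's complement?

Binary: 100001111
Sign bit: 1 (negative)
Invert: 011110000
Add 1:  011110001
Magnitude: 011110001 = 128 + 64 + 32 + 16 + 1 = 241
Value: -241



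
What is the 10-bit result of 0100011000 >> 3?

Original: 0100011000 (decimal 280)
Shift right by 3 positions
Drop the 3 low bits; fill with zeros on the left
Result: 0000100011 (decimal 35)
Equivalent: 280 >> 3 = 280 ÷ 2^3 = 35



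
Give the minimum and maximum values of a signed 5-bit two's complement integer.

For 5-bit two's complement:
Minimum: -2^4 = -16
Maximum: 2^4 - 1 = 15



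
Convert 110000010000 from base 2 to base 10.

Sum of powers of 2 for each 1-bit:
2^4 + 2^10 + 2^11
= 16 + 1024 + 2048
= 3088



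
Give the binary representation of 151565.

Using repeated division by 2:
151565 ÷ 2 = 75782 remainder 1
75782 ÷ 2 = 37891 remainder 0
37891 ÷ 2 = 18945 remainder 1
18945 ÷ 2 = 9472 remainder 1
9472 ÷ 2 = 4736 remainder 0
4736 ÷ 2 = 2368 remainder 0
2368 ÷ 2 = 1184 remainder 0
1184 ÷ 2 = 592 remainder 0
592 ÷ 2 = 296 remainder 0
296 ÷ 2 = 148 remainder 0
148 ÷ 2 = 74 remainder 0
74 ÷ 2 = 37 remainder 0
37 ÷ 2 = 18 remainder 1
18 ÷ 2 = 9 remainder 0
9 ÷ 2 = 4 remainder 1
4 ÷ 2 = 2 remainder 0
2 ÷ 2 = 1 remainder 0
1 ÷ 2 = 0 remainder 1
Reading remainders bottom to top: 100101000000001101



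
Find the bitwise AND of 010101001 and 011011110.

AND: 1 only when both bits are 1
  010101001
& 011011110
-----------
  010001000
Decimal: 169 & 222 = 136



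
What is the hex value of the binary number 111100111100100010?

Group into 4-bit nibbles from right:
  0011 = 3
  1100 = C
  1111 = F
  0010 = 2
  0010 = 2
Result: 3CF22



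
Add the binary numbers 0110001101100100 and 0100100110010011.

Add column by column from the right: bit + bit + carry-in; write the sum mod 2, carry 1 when the sum is 2 or 3.
carry:  1000011000000000
        0110001101100100
+       0100100110010011
------------------------
       01010110011110111
(the carry out of the leftmost column, 0, becomes the leading bit)
Decimal check:
  0110001101100100 = 16384 + 8192 + 512 + 256 + 64 + 32 + 4 = 25444
  0100100110010011 = 16384 + 2048 + 256 + 128 + 16 + 2 + 1 = 18835
  25444 + 18835 = 44279, and 01010110011110111 = 32768 + 8192 + 2048 + 1024 + 128 + 64 + 32 + 16 + 4 + 2 + 1 = 44279 ✓



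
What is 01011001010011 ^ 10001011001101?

XOR: 1 when bits differ
  01011001010011
^ 10001011001101
----------------
  11010010011110
Decimal: 5715 ^ 8909 = 13470



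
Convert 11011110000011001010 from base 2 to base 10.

Sum of powers of 2 for each 1-bit:
2^1 + 2^3 + 2^6 + 2^7 + 2^13 + 2^14 + 2^15 + 2^16 + 2^18 + 2^19
= 2 + 8 + 64 + 128 + 8192 + 16384 + 32768 + 65536 + 262144 + 524288
= 909514



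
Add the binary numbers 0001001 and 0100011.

Add column by column from the right: bit + bit + carry-in; write the sum mod 2, carry 1 when the sum is 2 or 3.
carry:  0000110
        0001001
+       0100011
---------------
       00101100
(the carry out of the leftmost column, 0, becomes the leading bit)
Decimal check:
  0001001 = 8 + 1 = 9
  0100011 = 32 + 2 + 1 = 35
  9 + 35 = 44, and 00101100 = 32 + 8 + 4 = 44 ✓



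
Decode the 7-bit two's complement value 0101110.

Binary: 0101110
Sign bit: 0 (non-negative)
Read directly as an unsigned value:
0101110 = 32 + 8 + 4 + 2 = 46
Value: 46



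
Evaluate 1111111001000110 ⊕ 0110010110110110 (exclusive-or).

XOR: 1 when bits differ
  1111111001000110
^ 0110010110110110
------------------
  1001101111110000
Decimal: 65094 ^ 26038 = 39920



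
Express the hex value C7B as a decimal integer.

Expand by place value (powers of 16):
Digit values: C = 12, B = 11
C7B = 12 × 16^2 + 7 × 16^1 + 11 × 16^0
= 12 × 256 + 7 × 16 + 11 × 1
= 3072 + 112 + 11
= 3195



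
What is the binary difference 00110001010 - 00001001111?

Method 1 - Direct subtraction (column by column from the right: bit − bit − borrow-in; if negative, add 2 and borrow 1 from the next column):
borrow: 00011111110
        00110001010
-       00001001111
-------------------
        00100111011

Method 2 - Add two's complement:
Two's complement of 00001001111: invert → 11110110000, add 1 → 11110110001
  00110001010
+ 11110110001
-------------
 100100111011  (end carry out of the top bit = 1)
Discarding the end carry: 00100111011
Decimal check:
  00110001010 = 256 + 128 + 8 + 2 = 394
  00001001111 = 64 + 8 + 4 + 2 + 1 = 79
  394 - 79 = 315, and 00100111011 = 256 + 32 + 16 + 8 + 2 + 1 = 315 ✓



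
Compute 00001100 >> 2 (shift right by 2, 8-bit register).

Original: 00001100 (decimal 12)
Shift right by 2 positions
Drop the 2 low bits; fill with zeros on the left
Result: 00000011 (decimal 3)
Equivalent: 12 >> 2 = 12 ÷ 2^2 = 3



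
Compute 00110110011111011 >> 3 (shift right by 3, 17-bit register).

Original: 00110110011111011 (decimal 27899)
Shift right by 3 positions
Drop the 3 low bits; fill with zeros on the left
Result: 00000110110011111 (decimal 3487)
Equivalent: 27899 >> 3 = 27899 ÷ 2^3 = 3487



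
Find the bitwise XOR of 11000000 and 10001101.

XOR: 1 when bits differ
  11000000
^ 10001101
----------
  01001101
Decimal: 192 ^ 141 = 77



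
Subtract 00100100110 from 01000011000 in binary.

Method 1 - Direct subtraction (column by column from the right: bit − bit − borrow-in; if negative, add 2 and borrow 1 from the next column):
borrow: 01111001100
        01000011000
-       00100100110
-------------------
        00011110010

Method 2 - Add two's complement:
Two's complement of 00100100110: invert → 11011011001, add 1 → 11011011010
  01000011000
+ 11011011010
-------------
 100011110010  (end carry out of the top bit = 1)
Discarding the end carry: 00011110010
Decimal check:
  01000011000 = 512 + 16 + 8 = 536
  00100100110 = 256 + 32 + 4 + 2 = 294
  536 - 294 = 242, and 00011110010 = 128 + 64 + 32 + 16 + 2 = 242 ✓



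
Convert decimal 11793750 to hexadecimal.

Using repeated division by 16 (digits 10–15 are A–F):
11793750 ÷ 16 = 737109 remainder 6
737109 ÷ 16 = 46069 remainder 5
46069 ÷ 16 = 2879 remainder 5
2879 ÷ 16 = 179 remainder 15 (F)
179 ÷ 16 = 11 remainder 3
11 ÷ 16 = 0 remainder 11 (B)
Reading remainders bottom to top: B3F556



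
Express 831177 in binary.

Using repeated division by 2:
831177 ÷ 2 = 415588 remainder 1
415588 ÷ 2 = 207794 remainder 0
207794 ÷ 2 = 103897 remainder 0
103897 ÷ 2 = 51948 remainder 1
51948 ÷ 2 = 25974 remainder 0
25974 ÷ 2 = 12987 remainder 0
12987 ÷ 2 = 6493 remainder 1
6493 ÷ 2 = 3246 remainder 1
3246 ÷ 2 = 1623 remainder 0
1623 ÷ 2 = 811 remainder 1
811 ÷ 2 = 405 remainder 1
405 ÷ 2 = 202 remainder 1
202 ÷ 2 = 101 remainder 0
101 ÷ 2 = 50 remainder 1
50 ÷ 2 = 25 remainder 0
25 ÷ 2 = 12 remainder 1
12 ÷ 2 = 6 remainder 0
6 ÷ 2 = 3 remainder 0
3 ÷ 2 = 1 remainder 1
1 ÷ 2 = 0 remainder 1
Reading remainders bottom to top: 11001010111011001001

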